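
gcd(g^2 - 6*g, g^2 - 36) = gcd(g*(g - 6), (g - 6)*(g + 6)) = g - 6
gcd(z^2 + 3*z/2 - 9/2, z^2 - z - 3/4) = z - 3/2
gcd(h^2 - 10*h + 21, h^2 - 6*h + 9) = h - 3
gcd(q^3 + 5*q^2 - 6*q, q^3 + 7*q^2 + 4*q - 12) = q^2 + 5*q - 6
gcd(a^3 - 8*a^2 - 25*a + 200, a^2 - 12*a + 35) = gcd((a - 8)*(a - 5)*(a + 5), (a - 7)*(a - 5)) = a - 5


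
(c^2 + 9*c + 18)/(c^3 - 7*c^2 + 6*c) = (c^2 + 9*c + 18)/(c*(c^2 - 7*c + 6))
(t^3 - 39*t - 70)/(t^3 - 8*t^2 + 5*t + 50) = (t^2 - 2*t - 35)/(t^2 - 10*t + 25)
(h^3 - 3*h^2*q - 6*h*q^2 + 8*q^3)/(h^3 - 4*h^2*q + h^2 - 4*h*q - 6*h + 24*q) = (h^2 + h*q - 2*q^2)/(h^2 + h - 6)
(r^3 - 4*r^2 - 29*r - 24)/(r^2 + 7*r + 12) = (r^2 - 7*r - 8)/(r + 4)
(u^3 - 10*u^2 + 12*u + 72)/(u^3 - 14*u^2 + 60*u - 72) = (u + 2)/(u - 2)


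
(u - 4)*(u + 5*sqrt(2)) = u^2 - 4*u + 5*sqrt(2)*u - 20*sqrt(2)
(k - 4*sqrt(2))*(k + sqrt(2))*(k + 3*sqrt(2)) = k^3 - 26*k - 24*sqrt(2)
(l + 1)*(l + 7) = l^2 + 8*l + 7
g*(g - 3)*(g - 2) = g^3 - 5*g^2 + 6*g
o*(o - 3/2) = o^2 - 3*o/2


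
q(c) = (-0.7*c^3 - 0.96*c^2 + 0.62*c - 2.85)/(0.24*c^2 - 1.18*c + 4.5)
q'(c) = (1.18 - 0.48*c)*(-0.7*c^3 - 0.96*c^2 + 0.62*c - 2.85)/(0.24*c^2 - 1.18*c + 4.5)^2 + (-2.1*c^2 - 1.92*c + 0.62)/(0.24*c^2 - 1.18*c + 4.5) = (-0.168*c^4 + 1.652*c^3 - 8.466*c^2 - 7.272*c - 0.573)/(0.0576*c^4 - 0.5664*c^3 + 3.5524*c^2 - 10.62*c + 20.25)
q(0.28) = -0.66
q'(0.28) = -0.18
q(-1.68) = -0.46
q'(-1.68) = -0.42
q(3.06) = -9.56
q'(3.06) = -7.06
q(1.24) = -1.44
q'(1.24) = -1.71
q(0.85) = -0.94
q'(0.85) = -0.89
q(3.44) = -12.37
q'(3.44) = -7.62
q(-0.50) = -0.64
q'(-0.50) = 0.03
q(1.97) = -3.45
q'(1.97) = -3.90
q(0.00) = -0.63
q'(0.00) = -0.03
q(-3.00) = 0.54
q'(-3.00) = -1.09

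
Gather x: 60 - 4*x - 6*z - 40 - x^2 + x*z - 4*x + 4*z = -x^2 + x*(z - 8) - 2*z + 20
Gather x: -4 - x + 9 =5 - x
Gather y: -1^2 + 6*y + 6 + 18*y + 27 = 24*y + 32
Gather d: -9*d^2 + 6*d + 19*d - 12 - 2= -9*d^2 + 25*d - 14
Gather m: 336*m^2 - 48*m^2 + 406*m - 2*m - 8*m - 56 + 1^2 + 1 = 288*m^2 + 396*m - 54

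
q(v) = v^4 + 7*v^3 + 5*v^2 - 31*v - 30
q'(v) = 4*v^3 + 21*v^2 + 10*v - 31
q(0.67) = -46.22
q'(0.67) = -13.67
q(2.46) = 64.83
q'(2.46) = 180.23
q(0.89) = -48.07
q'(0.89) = -2.65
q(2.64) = 100.38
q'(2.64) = 215.36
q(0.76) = -47.27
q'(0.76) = -9.51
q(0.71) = -46.73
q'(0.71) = -11.88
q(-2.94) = 1.18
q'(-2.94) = 19.47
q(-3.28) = -5.80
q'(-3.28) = 20.98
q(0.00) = -30.00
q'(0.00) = -31.00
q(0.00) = -30.00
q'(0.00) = -31.00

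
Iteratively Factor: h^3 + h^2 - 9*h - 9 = (h + 1)*(h^2 - 9) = (h - 3)*(h + 1)*(h + 3)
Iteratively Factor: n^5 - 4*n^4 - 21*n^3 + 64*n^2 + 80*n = (n - 4)*(n^4 - 21*n^2 - 20*n) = (n - 4)*(n + 4)*(n^3 - 4*n^2 - 5*n) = (n - 5)*(n - 4)*(n + 4)*(n^2 + n) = (n - 5)*(n - 4)*(n + 1)*(n + 4)*(n)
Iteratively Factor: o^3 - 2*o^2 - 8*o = (o - 4)*(o^2 + 2*o) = (o - 4)*(o + 2)*(o)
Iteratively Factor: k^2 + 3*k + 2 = (k + 2)*(k + 1)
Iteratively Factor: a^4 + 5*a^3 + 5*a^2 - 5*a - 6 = (a - 1)*(a^3 + 6*a^2 + 11*a + 6) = (a - 1)*(a + 1)*(a^2 + 5*a + 6) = (a - 1)*(a + 1)*(a + 2)*(a + 3)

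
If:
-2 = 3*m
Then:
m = -2/3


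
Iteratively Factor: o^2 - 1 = (o + 1)*(o - 1)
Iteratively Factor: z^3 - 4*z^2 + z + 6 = (z - 3)*(z^2 - z - 2) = (z - 3)*(z - 2)*(z + 1)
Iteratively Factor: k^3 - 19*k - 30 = (k + 3)*(k^2 - 3*k - 10) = (k - 5)*(k + 3)*(k + 2)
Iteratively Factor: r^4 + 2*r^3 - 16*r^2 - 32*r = (r + 4)*(r^3 - 2*r^2 - 8*r) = (r + 2)*(r + 4)*(r^2 - 4*r) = r*(r + 2)*(r + 4)*(r - 4)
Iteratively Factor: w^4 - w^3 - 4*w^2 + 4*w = (w + 2)*(w^3 - 3*w^2 + 2*w) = w*(w + 2)*(w^2 - 3*w + 2) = w*(w - 1)*(w + 2)*(w - 2)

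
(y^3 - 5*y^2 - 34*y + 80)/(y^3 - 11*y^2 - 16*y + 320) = (y - 2)/(y - 8)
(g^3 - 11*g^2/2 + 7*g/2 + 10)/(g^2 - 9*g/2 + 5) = (g^2 - 3*g - 4)/(g - 2)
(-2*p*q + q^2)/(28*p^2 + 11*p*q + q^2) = q*(-2*p + q)/(28*p^2 + 11*p*q + q^2)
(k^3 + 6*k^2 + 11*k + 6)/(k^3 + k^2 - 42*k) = (k^3 + 6*k^2 + 11*k + 6)/(k*(k^2 + k - 42))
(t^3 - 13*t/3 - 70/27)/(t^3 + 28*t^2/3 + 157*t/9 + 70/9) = (t - 7/3)/(t + 7)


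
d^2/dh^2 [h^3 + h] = 6*h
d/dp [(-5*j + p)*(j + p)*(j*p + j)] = j*(-5*j^2 - 8*j*p - 4*j + 3*p^2 + 2*p)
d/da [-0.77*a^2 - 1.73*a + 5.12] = -1.54*a - 1.73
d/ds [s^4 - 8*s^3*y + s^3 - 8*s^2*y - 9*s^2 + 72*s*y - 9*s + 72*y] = 4*s^3 - 24*s^2*y + 3*s^2 - 16*s*y - 18*s + 72*y - 9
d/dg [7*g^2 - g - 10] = 14*g - 1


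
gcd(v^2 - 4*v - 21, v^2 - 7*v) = v - 7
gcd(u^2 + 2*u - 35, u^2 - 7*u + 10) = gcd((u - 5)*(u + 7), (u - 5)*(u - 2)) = u - 5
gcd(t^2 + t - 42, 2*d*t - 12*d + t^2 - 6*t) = t - 6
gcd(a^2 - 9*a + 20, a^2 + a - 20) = a - 4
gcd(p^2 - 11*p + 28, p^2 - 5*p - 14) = p - 7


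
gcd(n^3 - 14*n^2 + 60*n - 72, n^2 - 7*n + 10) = n - 2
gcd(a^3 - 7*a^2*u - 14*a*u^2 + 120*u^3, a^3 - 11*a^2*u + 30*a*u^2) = a^2 - 11*a*u + 30*u^2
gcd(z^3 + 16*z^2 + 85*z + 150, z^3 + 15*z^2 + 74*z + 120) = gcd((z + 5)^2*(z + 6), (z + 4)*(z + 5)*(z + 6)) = z^2 + 11*z + 30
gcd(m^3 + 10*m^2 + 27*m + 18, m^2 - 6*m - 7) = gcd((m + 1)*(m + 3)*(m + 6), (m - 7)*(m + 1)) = m + 1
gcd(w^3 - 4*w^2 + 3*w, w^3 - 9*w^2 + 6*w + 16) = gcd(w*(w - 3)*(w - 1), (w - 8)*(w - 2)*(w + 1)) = 1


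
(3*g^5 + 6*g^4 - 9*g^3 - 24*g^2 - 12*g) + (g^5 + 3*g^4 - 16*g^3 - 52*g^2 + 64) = 4*g^5 + 9*g^4 - 25*g^3 - 76*g^2 - 12*g + 64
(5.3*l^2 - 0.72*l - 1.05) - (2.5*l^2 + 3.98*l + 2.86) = 2.8*l^2 - 4.7*l - 3.91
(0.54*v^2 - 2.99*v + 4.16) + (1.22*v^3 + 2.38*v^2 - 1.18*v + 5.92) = 1.22*v^3 + 2.92*v^2 - 4.17*v + 10.08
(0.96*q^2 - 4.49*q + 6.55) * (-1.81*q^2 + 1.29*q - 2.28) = -1.7376*q^4 + 9.3653*q^3 - 19.8364*q^2 + 18.6867*q - 14.934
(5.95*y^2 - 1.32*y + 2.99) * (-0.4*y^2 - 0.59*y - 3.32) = -2.38*y^4 - 2.9825*y^3 - 20.1712*y^2 + 2.6183*y - 9.9268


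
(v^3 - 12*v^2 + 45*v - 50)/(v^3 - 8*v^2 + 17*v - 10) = (v - 5)/(v - 1)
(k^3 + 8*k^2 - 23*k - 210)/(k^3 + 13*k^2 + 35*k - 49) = (k^2 + k - 30)/(k^2 + 6*k - 7)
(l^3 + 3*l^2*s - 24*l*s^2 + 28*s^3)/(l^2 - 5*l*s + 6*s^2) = (-l^2 - 5*l*s + 14*s^2)/(-l + 3*s)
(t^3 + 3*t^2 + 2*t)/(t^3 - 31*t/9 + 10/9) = 9*t*(t + 1)/(9*t^2 - 18*t + 5)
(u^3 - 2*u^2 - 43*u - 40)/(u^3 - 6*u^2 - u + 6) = (u^2 - 3*u - 40)/(u^2 - 7*u + 6)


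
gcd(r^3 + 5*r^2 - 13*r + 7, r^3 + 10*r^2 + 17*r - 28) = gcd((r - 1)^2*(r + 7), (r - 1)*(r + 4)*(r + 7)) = r^2 + 6*r - 7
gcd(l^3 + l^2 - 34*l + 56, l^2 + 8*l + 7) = l + 7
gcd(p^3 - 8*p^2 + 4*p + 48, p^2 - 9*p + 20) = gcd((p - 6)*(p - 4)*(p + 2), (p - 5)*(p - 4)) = p - 4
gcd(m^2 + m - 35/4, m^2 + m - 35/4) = m^2 + m - 35/4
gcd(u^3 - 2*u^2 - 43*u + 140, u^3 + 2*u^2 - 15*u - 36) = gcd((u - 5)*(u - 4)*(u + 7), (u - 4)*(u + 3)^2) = u - 4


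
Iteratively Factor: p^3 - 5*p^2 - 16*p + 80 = (p - 4)*(p^2 - p - 20) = (p - 5)*(p - 4)*(p + 4)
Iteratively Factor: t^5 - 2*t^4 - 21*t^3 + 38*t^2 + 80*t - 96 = (t - 3)*(t^4 + t^3 - 18*t^2 - 16*t + 32) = (t - 3)*(t + 4)*(t^3 - 3*t^2 - 6*t + 8) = (t - 3)*(t - 1)*(t + 4)*(t^2 - 2*t - 8) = (t - 3)*(t - 1)*(t + 2)*(t + 4)*(t - 4)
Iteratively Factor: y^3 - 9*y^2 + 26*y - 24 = (y - 3)*(y^2 - 6*y + 8) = (y - 3)*(y - 2)*(y - 4)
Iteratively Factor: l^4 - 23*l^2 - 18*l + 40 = (l - 1)*(l^3 + l^2 - 22*l - 40) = (l - 1)*(l + 4)*(l^2 - 3*l - 10) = (l - 5)*(l - 1)*(l + 4)*(l + 2)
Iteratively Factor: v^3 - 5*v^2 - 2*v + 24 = (v + 2)*(v^2 - 7*v + 12) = (v - 3)*(v + 2)*(v - 4)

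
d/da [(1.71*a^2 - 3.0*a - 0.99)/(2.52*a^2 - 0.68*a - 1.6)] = (6.3972*a^2 - 0.4824*a + 4.1268)/(6.3504*a^4 - 3.4272*a^3 - 7.6016*a^2 + 2.176*a + 2.56)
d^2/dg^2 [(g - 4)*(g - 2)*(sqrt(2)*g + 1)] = 6*sqrt(2)*g - 12*sqrt(2) + 2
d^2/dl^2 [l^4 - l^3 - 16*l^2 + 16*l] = 12*l^2 - 6*l - 32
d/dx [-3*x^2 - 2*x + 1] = -6*x - 2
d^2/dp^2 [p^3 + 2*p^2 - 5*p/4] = 6*p + 4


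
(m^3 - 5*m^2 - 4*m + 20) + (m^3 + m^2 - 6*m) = 2*m^3 - 4*m^2 - 10*m + 20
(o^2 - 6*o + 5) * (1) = o^2 - 6*o + 5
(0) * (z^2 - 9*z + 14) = 0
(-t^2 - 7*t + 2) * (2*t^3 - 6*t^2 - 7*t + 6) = -2*t^5 - 8*t^4 + 53*t^3 + 31*t^2 - 56*t + 12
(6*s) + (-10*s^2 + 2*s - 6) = -10*s^2 + 8*s - 6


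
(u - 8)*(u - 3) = u^2 - 11*u + 24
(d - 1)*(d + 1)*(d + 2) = d^3 + 2*d^2 - d - 2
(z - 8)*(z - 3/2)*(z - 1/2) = z^3 - 10*z^2 + 67*z/4 - 6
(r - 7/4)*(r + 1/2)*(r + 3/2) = r^3 + r^2/4 - 11*r/4 - 21/16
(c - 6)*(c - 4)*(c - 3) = c^3 - 13*c^2 + 54*c - 72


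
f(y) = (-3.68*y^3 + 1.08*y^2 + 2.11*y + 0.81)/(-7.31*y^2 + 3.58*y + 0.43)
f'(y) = (14.62*y - 3.58)*(-3.68*y^3 + 1.08*y^2 + 2.11*y + 0.81)/(-7.31*y^2 + 3.58*y + 0.43)^2 + (-11.04*y^2 + 2.16*y + 2.11)/(-7.31*y^2 + 3.58*y + 0.43) = (26.9008*y^4 - 26.3488*y^3 + 14.5433*y^2 + 12.771*y - 1.9925)/(53.4361*y^4 - 52.3396*y^3 + 6.5298*y^2 + 3.0788*y + 0.1849)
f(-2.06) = -0.87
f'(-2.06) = 0.52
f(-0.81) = -0.24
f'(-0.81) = 0.43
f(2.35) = 1.14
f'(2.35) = 0.59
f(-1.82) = -0.75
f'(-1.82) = 0.52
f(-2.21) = -0.95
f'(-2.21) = 0.52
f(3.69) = 1.88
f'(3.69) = 0.53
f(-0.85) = -0.26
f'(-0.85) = 0.45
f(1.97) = 0.91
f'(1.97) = 0.65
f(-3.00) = -1.36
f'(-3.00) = 0.51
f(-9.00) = -4.41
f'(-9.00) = 0.51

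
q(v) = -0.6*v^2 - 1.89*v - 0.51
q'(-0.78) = -0.95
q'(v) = -1.2*v - 1.89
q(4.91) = -24.25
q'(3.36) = -5.92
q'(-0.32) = -1.51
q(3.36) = -13.63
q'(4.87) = -7.73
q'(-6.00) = 5.31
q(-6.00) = -10.77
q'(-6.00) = 5.31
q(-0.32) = 0.03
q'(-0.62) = -1.15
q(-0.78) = 0.60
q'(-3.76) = 2.62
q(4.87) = -23.94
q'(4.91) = -7.78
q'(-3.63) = 2.47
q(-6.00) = -10.77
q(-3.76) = -1.89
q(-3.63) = -1.56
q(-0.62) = 0.43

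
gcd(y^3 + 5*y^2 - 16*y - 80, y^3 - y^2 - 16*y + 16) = y^2 - 16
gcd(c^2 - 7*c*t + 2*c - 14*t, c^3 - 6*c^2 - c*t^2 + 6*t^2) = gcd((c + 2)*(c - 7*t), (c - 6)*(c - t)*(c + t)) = 1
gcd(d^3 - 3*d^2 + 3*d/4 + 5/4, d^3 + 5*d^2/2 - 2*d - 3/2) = d^2 - d/2 - 1/2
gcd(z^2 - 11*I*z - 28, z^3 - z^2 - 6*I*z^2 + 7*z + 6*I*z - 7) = z - 7*I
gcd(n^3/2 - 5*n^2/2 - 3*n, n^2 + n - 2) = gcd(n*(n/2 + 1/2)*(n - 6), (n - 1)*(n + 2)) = 1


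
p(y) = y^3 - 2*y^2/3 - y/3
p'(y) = 3*y^2 - 4*y/3 - 1/3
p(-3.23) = -39.58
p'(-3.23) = 35.27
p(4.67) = 85.75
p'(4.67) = 58.87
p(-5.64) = -198.73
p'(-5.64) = 102.62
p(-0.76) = -0.57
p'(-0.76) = 2.41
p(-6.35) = -280.81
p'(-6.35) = 129.10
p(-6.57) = -310.18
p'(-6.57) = 137.92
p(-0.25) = 0.03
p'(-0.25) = 0.19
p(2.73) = 14.47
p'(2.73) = 18.39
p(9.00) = 672.00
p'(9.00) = 230.67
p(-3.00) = -32.00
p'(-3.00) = 30.67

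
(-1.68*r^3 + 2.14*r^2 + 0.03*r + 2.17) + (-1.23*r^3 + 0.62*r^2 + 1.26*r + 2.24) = -2.91*r^3 + 2.76*r^2 + 1.29*r + 4.41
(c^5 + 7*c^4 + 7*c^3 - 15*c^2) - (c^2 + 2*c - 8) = c^5 + 7*c^4 + 7*c^3 - 16*c^2 - 2*c + 8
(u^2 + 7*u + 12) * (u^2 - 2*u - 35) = u^4 + 5*u^3 - 37*u^2 - 269*u - 420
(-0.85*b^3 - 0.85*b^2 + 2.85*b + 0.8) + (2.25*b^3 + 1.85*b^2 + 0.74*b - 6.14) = 1.4*b^3 + 1.0*b^2 + 3.59*b - 5.34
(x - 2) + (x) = 2*x - 2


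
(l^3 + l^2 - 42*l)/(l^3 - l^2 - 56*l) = (l - 6)/(l - 8)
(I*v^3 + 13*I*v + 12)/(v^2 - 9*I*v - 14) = (I*v^3 + 13*I*v + 12)/(v^2 - 9*I*v - 14)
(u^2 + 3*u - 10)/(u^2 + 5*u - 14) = (u + 5)/(u + 7)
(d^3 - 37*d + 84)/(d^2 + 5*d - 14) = (d^2 - 7*d + 12)/(d - 2)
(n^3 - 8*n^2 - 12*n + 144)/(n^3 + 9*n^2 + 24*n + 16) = (n^2 - 12*n + 36)/(n^2 + 5*n + 4)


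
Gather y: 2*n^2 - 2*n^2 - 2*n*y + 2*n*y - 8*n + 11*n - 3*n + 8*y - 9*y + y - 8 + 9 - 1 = 0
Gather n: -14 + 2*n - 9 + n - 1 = 3*n - 24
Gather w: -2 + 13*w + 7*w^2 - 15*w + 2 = 7*w^2 - 2*w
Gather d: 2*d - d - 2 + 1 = d - 1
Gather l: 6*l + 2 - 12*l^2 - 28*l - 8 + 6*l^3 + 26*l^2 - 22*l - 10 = 6*l^3 + 14*l^2 - 44*l - 16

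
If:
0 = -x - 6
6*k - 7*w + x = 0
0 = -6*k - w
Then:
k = 1/8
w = -3/4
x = -6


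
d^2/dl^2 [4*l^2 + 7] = 8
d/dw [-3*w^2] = -6*w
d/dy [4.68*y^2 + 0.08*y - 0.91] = 9.36*y + 0.08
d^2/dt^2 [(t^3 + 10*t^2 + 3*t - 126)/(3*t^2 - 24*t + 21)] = 56*(5*t^3 - 27*t^2 + 111*t - 233)/(3*(t^6 - 24*t^5 + 213*t^4 - 848*t^3 + 1491*t^2 - 1176*t + 343))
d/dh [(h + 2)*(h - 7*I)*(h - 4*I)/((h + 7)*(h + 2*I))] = (h^4 + h^3*(14 + 4*I) + h^2*(64 - 9*I) + h*(420 + 56*I) + 700 - 280*I)/(h^4 + h^3*(14 + 4*I) + h^2*(45 + 56*I) + h*(-56 + 196*I) - 196)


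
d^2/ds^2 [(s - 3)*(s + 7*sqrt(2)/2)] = 2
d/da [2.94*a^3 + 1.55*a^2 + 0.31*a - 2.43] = 8.82*a^2 + 3.1*a + 0.31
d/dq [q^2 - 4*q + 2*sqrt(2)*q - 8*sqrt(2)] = 2*q - 4 + 2*sqrt(2)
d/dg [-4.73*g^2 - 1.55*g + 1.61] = -9.46*g - 1.55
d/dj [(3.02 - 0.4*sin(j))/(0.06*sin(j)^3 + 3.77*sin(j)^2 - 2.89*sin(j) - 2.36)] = (0.048*sin(j)^3 + 0.9644*sin(j)^2 - 22.7708*sin(j) + 9.6718)*cos(j)/(0.0036*sin(j)^6 + 0.4524*sin(j)^5 + 13.8661*sin(j)^4 - 22.0738*sin(j)^3 - 9.4423*sin(j)^2 + 13.6408*sin(j) + 5.5696)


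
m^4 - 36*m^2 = m^2*(m - 6)*(m + 6)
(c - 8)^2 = c^2 - 16*c + 64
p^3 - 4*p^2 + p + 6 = (p - 3)*(p - 2)*(p + 1)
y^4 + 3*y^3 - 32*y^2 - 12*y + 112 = (y - 4)*(y - 2)*(y + 2)*(y + 7)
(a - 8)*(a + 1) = a^2 - 7*a - 8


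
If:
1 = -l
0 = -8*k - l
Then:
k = 1/8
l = -1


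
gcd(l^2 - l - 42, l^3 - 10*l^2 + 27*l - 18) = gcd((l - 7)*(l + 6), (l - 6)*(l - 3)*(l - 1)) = 1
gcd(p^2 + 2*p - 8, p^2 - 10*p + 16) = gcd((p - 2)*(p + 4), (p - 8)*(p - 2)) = p - 2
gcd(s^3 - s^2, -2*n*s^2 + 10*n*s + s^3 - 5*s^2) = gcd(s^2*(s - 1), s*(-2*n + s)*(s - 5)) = s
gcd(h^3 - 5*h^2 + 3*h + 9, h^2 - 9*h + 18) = h - 3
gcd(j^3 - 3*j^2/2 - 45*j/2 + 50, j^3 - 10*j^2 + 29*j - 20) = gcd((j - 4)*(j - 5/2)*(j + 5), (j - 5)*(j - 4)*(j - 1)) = j - 4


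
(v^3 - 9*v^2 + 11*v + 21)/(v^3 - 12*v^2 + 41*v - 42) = (v + 1)/(v - 2)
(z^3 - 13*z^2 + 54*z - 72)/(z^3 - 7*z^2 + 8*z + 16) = (z^2 - 9*z + 18)/(z^2 - 3*z - 4)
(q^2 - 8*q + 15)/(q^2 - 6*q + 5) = (q - 3)/(q - 1)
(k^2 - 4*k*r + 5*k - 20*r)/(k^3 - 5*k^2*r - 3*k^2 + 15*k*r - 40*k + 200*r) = (-k + 4*r)/(-k^2 + 5*k*r + 8*k - 40*r)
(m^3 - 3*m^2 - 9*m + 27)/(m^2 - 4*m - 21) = (m^2 - 6*m + 9)/(m - 7)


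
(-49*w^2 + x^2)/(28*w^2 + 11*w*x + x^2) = (-7*w + x)/(4*w + x)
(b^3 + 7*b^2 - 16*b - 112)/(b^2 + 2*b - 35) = (b^2 - 16)/(b - 5)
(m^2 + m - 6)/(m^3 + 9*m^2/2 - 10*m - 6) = 2*(m + 3)/(2*m^2 + 13*m + 6)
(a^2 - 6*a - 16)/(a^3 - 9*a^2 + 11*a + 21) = (a^2 - 6*a - 16)/(a^3 - 9*a^2 + 11*a + 21)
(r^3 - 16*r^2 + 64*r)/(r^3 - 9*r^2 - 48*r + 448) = r/(r + 7)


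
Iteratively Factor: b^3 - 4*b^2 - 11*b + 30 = (b - 5)*(b^2 + b - 6) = (b - 5)*(b + 3)*(b - 2)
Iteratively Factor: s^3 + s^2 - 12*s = (s - 3)*(s^2 + 4*s) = (s - 3)*(s + 4)*(s)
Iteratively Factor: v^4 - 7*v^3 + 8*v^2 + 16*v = (v + 1)*(v^3 - 8*v^2 + 16*v) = (v - 4)*(v + 1)*(v^2 - 4*v) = v*(v - 4)*(v + 1)*(v - 4)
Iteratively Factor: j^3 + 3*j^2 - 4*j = (j + 4)*(j^2 - j) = j*(j + 4)*(j - 1)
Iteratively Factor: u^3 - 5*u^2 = (u)*(u^2 - 5*u) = u^2*(u - 5)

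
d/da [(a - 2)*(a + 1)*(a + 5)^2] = 4*a^3 + 27*a^2 + 26*a - 45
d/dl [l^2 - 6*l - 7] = 2*l - 6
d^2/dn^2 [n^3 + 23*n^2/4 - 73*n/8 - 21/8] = 6*n + 23/2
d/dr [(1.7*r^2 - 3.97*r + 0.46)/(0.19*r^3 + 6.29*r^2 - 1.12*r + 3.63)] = (-0.323*r^4 + 1.5086*r^3 + 22.8051*r^2 + 6.5552*r - 13.8959)/(0.0361*r^6 + 2.3902*r^5 + 39.1385*r^4 - 12.7102*r^3 + 46.9198*r^2 - 8.1312*r + 13.1769)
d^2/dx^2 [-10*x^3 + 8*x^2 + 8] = 16 - 60*x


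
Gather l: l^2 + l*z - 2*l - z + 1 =l^2 + l*(z - 2) - z + 1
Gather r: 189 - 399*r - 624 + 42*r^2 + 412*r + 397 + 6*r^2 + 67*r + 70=48*r^2 + 80*r + 32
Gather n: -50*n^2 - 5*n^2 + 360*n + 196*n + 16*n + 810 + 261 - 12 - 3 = -55*n^2 + 572*n + 1056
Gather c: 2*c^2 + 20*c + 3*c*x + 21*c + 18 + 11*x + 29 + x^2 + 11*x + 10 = 2*c^2 + c*(3*x + 41) + x^2 + 22*x + 57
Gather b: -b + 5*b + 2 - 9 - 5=4*b - 12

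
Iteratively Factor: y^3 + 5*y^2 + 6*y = (y)*(y^2 + 5*y + 6) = y*(y + 2)*(y + 3)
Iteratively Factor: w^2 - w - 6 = (w + 2)*(w - 3)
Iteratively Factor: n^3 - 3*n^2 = (n)*(n^2 - 3*n) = n^2*(n - 3)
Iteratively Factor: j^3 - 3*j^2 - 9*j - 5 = (j + 1)*(j^2 - 4*j - 5) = (j - 5)*(j + 1)*(j + 1)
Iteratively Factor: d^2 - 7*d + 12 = (d - 3)*(d - 4)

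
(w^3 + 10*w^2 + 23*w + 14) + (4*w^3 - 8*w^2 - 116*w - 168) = 5*w^3 + 2*w^2 - 93*w - 154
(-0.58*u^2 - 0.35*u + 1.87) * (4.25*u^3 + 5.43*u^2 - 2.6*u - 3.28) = -2.465*u^5 - 4.6369*u^4 + 7.555*u^3 + 12.9665*u^2 - 3.714*u - 6.1336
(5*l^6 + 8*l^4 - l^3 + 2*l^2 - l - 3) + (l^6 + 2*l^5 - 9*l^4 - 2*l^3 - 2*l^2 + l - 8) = 6*l^6 + 2*l^5 - l^4 - 3*l^3 - 11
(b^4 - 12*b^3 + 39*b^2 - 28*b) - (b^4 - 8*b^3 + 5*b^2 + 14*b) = -4*b^3 + 34*b^2 - 42*b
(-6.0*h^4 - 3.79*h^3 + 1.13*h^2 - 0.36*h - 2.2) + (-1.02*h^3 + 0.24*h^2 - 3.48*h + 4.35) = -6.0*h^4 - 4.81*h^3 + 1.37*h^2 - 3.84*h + 2.15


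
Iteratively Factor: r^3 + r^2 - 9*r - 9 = (r + 1)*(r^2 - 9) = (r - 3)*(r + 1)*(r + 3)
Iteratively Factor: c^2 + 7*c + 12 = (c + 4)*(c + 3)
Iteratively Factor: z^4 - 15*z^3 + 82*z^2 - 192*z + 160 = (z - 5)*(z^3 - 10*z^2 + 32*z - 32) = (z - 5)*(z - 4)*(z^2 - 6*z + 8) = (z - 5)*(z - 4)^2*(z - 2)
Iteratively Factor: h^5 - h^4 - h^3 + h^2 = (h)*(h^4 - h^3 - h^2 + h) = h*(h + 1)*(h^3 - 2*h^2 + h) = h*(h - 1)*(h + 1)*(h^2 - h) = h^2*(h - 1)*(h + 1)*(h - 1)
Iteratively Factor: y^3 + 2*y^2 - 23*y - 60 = (y - 5)*(y^2 + 7*y + 12) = (y - 5)*(y + 3)*(y + 4)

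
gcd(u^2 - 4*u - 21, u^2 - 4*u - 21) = u^2 - 4*u - 21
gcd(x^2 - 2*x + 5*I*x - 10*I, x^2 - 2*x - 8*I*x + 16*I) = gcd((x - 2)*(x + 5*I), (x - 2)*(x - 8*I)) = x - 2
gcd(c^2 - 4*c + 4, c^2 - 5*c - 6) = 1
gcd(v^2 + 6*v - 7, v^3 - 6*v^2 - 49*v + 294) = v + 7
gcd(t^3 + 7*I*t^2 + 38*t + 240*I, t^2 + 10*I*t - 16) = t + 8*I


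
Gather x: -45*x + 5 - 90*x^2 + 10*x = -90*x^2 - 35*x + 5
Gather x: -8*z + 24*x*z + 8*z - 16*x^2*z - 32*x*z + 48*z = -16*x^2*z - 8*x*z + 48*z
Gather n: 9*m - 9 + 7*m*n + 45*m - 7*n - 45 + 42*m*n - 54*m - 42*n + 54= n*(49*m - 49)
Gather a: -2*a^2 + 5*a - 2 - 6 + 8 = -2*a^2 + 5*a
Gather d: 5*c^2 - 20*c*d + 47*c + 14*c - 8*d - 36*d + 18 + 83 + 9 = 5*c^2 + 61*c + d*(-20*c - 44) + 110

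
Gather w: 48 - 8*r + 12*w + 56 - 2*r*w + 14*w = -8*r + w*(26 - 2*r) + 104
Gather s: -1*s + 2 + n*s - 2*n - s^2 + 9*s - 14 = -2*n - s^2 + s*(n + 8) - 12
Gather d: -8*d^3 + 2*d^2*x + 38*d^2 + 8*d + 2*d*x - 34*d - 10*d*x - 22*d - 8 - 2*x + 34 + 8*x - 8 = -8*d^3 + d^2*(2*x + 38) + d*(-8*x - 48) + 6*x + 18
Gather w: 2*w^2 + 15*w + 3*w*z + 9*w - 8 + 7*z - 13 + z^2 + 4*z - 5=2*w^2 + w*(3*z + 24) + z^2 + 11*z - 26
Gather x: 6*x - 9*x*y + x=x*(7 - 9*y)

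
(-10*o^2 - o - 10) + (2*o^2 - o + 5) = -8*o^2 - 2*o - 5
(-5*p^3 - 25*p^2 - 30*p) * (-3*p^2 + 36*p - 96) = 15*p^5 - 105*p^4 - 330*p^3 + 1320*p^2 + 2880*p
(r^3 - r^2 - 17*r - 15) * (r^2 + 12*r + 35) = r^5 + 11*r^4 + 6*r^3 - 254*r^2 - 775*r - 525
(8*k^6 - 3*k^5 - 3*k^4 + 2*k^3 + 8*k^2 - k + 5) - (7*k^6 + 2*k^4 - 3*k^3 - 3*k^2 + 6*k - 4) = k^6 - 3*k^5 - 5*k^4 + 5*k^3 + 11*k^2 - 7*k + 9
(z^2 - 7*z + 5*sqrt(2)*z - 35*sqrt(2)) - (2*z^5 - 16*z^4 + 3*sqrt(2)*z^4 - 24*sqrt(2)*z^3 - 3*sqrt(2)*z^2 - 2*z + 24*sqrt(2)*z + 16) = -2*z^5 - 3*sqrt(2)*z^4 + 16*z^4 + 24*sqrt(2)*z^3 + z^2 + 3*sqrt(2)*z^2 - 19*sqrt(2)*z - 5*z - 35*sqrt(2) - 16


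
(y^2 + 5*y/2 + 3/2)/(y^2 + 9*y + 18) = (2*y^2 + 5*y + 3)/(2*(y^2 + 9*y + 18))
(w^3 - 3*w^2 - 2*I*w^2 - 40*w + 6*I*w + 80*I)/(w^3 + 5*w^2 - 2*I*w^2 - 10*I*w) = (w - 8)/w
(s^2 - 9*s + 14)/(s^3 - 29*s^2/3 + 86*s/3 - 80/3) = 3*(s - 7)/(3*s^2 - 23*s + 40)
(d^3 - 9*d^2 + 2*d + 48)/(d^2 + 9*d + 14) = (d^2 - 11*d + 24)/(d + 7)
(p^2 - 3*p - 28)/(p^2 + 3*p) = (p^2 - 3*p - 28)/(p*(p + 3))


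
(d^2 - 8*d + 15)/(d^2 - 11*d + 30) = (d - 3)/(d - 6)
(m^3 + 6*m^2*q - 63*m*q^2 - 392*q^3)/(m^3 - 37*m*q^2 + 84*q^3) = (m^2 - m*q - 56*q^2)/(m^2 - 7*m*q + 12*q^2)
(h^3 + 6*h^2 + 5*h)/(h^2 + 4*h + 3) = h*(h + 5)/(h + 3)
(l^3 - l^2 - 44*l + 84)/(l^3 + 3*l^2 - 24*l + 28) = (l - 6)/(l - 2)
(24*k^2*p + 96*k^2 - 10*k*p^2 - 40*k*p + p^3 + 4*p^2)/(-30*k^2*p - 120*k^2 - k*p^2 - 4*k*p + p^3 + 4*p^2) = (-4*k + p)/(5*k + p)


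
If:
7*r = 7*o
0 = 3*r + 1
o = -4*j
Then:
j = 1/12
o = -1/3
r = -1/3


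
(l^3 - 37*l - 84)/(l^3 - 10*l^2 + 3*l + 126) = (l + 4)/(l - 6)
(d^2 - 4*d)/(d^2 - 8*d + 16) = d/(d - 4)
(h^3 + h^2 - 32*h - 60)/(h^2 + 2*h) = h - 1 - 30/h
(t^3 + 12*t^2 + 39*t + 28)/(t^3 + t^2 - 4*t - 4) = (t^2 + 11*t + 28)/(t^2 - 4)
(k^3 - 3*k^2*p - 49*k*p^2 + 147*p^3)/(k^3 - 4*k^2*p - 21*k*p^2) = (k^2 + 4*k*p - 21*p^2)/(k*(k + 3*p))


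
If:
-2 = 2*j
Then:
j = -1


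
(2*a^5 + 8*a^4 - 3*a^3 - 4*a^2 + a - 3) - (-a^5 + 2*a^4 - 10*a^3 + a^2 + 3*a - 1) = 3*a^5 + 6*a^4 + 7*a^3 - 5*a^2 - 2*a - 2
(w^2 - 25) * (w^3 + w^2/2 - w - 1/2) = w^5 + w^4/2 - 26*w^3 - 13*w^2 + 25*w + 25/2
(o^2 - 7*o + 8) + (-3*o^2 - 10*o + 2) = -2*o^2 - 17*o + 10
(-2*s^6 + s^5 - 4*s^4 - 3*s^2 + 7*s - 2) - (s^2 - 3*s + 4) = -2*s^6 + s^5 - 4*s^4 - 4*s^2 + 10*s - 6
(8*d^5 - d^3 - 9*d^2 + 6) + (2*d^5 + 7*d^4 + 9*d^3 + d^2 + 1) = 10*d^5 + 7*d^4 + 8*d^3 - 8*d^2 + 7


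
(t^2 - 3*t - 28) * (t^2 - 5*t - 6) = t^4 - 8*t^3 - 19*t^2 + 158*t + 168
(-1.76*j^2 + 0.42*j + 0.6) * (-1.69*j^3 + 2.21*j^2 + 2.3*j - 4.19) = 2.9744*j^5 - 4.5994*j^4 - 4.1338*j^3 + 9.6664*j^2 - 0.3798*j - 2.514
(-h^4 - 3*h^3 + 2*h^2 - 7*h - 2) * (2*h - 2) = -2*h^5 - 4*h^4 + 10*h^3 - 18*h^2 + 10*h + 4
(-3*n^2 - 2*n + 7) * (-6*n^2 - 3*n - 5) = 18*n^4 + 21*n^3 - 21*n^2 - 11*n - 35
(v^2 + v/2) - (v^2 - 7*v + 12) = 15*v/2 - 12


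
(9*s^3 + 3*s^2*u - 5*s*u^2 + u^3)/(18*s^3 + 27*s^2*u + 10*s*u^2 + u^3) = (9*s^2 - 6*s*u + u^2)/(18*s^2 + 9*s*u + u^2)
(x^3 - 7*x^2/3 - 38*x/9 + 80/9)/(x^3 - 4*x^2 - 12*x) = (9*x^2 - 39*x + 40)/(9*x*(x - 6))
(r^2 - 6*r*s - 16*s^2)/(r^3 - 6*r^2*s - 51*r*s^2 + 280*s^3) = (r + 2*s)/(r^2 + 2*r*s - 35*s^2)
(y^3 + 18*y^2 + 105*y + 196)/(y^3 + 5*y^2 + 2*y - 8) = (y^2 + 14*y + 49)/(y^2 + y - 2)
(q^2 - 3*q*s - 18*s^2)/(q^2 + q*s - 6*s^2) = (q - 6*s)/(q - 2*s)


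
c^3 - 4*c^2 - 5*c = c*(c - 5)*(c + 1)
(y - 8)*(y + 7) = y^2 - y - 56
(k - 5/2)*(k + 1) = k^2 - 3*k/2 - 5/2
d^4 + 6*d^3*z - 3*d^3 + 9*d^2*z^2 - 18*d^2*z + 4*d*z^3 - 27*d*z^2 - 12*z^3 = (d - 3)*(d + z)^2*(d + 4*z)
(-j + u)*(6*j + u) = -6*j^2 + 5*j*u + u^2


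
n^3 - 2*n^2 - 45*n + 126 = (n - 6)*(n - 3)*(n + 7)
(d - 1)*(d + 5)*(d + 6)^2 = d^4 + 16*d^3 + 79*d^2 + 84*d - 180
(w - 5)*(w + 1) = w^2 - 4*w - 5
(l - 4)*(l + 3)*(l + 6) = l^3 + 5*l^2 - 18*l - 72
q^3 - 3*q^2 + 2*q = q*(q - 2)*(q - 1)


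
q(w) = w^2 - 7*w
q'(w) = 2*w - 7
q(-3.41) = 35.50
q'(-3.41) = -13.82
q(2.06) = -10.18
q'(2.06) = -2.88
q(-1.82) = 16.05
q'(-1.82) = -10.64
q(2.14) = -10.40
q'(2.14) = -2.72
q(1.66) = -8.86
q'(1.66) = -3.68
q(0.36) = -2.39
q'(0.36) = -6.28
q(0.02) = -0.14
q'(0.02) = -6.96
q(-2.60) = 24.96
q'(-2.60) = -12.20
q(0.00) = 0.00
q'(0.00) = -7.00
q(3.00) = -12.00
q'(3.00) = -1.00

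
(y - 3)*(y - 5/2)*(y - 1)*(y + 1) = y^4 - 11*y^3/2 + 13*y^2/2 + 11*y/2 - 15/2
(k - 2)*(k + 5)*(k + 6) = k^3 + 9*k^2 + 8*k - 60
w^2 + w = w*(w + 1)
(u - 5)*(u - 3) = u^2 - 8*u + 15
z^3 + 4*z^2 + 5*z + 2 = (z + 1)^2*(z + 2)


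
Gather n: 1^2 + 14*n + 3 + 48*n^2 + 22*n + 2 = 48*n^2 + 36*n + 6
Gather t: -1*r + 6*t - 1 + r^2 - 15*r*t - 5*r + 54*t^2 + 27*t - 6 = r^2 - 6*r + 54*t^2 + t*(33 - 15*r) - 7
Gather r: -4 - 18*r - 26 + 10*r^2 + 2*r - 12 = 10*r^2 - 16*r - 42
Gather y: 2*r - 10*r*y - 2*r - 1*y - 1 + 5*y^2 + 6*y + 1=5*y^2 + y*(5 - 10*r)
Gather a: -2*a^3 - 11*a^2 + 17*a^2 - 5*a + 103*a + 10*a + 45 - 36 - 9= -2*a^3 + 6*a^2 + 108*a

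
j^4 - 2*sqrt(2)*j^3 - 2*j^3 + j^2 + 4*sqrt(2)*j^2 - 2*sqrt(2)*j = j*(j - 1)^2*(j - 2*sqrt(2))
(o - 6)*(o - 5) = o^2 - 11*o + 30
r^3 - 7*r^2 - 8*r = r*(r - 8)*(r + 1)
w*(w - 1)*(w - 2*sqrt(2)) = w^3 - 2*sqrt(2)*w^2 - w^2 + 2*sqrt(2)*w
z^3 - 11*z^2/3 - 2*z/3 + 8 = (z - 3)*(z - 2)*(z + 4/3)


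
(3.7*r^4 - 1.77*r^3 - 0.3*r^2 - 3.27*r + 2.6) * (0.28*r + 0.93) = 1.036*r^5 + 2.9454*r^4 - 1.7301*r^3 - 1.1946*r^2 - 2.3131*r + 2.418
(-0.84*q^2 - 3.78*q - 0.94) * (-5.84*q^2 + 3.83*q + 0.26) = 4.9056*q^4 + 18.858*q^3 - 9.2062*q^2 - 4.583*q - 0.2444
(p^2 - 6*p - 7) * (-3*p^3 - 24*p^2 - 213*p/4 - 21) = -3*p^5 - 6*p^4 + 447*p^3/4 + 933*p^2/2 + 1995*p/4 + 147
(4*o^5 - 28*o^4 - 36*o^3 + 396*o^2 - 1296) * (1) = 4*o^5 - 28*o^4 - 36*o^3 + 396*o^2 - 1296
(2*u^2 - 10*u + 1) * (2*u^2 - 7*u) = 4*u^4 - 34*u^3 + 72*u^2 - 7*u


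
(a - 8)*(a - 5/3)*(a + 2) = a^3 - 23*a^2/3 - 6*a + 80/3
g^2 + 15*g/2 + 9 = (g + 3/2)*(g + 6)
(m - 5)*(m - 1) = m^2 - 6*m + 5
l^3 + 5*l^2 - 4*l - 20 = (l - 2)*(l + 2)*(l + 5)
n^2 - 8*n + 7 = (n - 7)*(n - 1)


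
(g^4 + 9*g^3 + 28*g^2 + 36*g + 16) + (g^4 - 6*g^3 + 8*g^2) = 2*g^4 + 3*g^3 + 36*g^2 + 36*g + 16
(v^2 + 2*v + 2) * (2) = 2*v^2 + 4*v + 4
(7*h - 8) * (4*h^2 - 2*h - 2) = 28*h^3 - 46*h^2 + 2*h + 16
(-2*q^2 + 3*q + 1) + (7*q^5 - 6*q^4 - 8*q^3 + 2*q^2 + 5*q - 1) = 7*q^5 - 6*q^4 - 8*q^3 + 8*q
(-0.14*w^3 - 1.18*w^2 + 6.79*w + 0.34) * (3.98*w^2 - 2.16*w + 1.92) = -0.5572*w^5 - 4.394*w^4 + 29.3042*w^3 - 15.5788*w^2 + 12.3024*w + 0.6528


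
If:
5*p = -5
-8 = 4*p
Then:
No Solution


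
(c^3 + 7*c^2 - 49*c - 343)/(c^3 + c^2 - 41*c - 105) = (c^2 + 14*c + 49)/(c^2 + 8*c + 15)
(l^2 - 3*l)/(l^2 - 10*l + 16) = l*(l - 3)/(l^2 - 10*l + 16)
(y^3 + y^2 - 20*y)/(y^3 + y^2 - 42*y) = (y^2 + y - 20)/(y^2 + y - 42)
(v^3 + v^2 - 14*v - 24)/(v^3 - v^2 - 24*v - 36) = (v - 4)/(v - 6)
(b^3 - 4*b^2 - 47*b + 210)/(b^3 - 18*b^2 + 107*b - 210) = (b + 7)/(b - 7)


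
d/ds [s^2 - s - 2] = 2*s - 1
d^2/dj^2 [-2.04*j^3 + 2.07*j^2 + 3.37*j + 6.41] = 4.14 - 12.24*j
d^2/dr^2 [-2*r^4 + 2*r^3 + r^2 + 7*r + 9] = -24*r^2 + 12*r + 2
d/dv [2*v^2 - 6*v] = 4*v - 6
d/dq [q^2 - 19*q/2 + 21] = 2*q - 19/2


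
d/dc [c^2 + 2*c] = 2*c + 2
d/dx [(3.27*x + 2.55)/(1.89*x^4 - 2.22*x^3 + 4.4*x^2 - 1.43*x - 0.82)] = (-18.5409*x^4 - 4.7592*x^3 + 2.595*x^2 - 22.44*x + 0.9651)/(3.5721*x^8 - 8.3916*x^7 + 21.5604*x^6 - 24.9414*x^5 + 22.6096*x^4 - 8.9432*x^3 - 5.1711*x^2 + 2.3452*x + 0.6724)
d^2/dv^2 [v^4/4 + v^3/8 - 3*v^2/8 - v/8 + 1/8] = 3*v^2 + 3*v/4 - 3/4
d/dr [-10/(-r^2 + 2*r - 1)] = 20*(1 - r)/(r^2 - 2*r + 1)^2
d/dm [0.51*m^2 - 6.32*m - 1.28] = 1.02*m - 6.32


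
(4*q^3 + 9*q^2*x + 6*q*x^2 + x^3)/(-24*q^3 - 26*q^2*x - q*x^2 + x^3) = (q + x)/(-6*q + x)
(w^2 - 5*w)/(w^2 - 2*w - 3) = w*(5 - w)/(-w^2 + 2*w + 3)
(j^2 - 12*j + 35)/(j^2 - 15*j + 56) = (j - 5)/(j - 8)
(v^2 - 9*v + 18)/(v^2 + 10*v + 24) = (v^2 - 9*v + 18)/(v^2 + 10*v + 24)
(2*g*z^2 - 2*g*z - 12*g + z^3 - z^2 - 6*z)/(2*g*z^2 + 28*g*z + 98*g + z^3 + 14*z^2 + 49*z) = (z^2 - z - 6)/(z^2 + 14*z + 49)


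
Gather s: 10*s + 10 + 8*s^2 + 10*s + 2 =8*s^2 + 20*s + 12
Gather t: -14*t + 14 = 14 - 14*t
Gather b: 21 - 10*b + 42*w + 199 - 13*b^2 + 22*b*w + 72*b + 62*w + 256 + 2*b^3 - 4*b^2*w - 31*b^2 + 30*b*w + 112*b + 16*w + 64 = 2*b^3 + b^2*(-4*w - 44) + b*(52*w + 174) + 120*w + 540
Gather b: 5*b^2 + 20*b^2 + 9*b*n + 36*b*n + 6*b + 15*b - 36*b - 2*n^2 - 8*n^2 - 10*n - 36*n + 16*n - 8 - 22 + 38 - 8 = 25*b^2 + b*(45*n - 15) - 10*n^2 - 30*n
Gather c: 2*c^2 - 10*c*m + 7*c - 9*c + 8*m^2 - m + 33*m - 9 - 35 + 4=2*c^2 + c*(-10*m - 2) + 8*m^2 + 32*m - 40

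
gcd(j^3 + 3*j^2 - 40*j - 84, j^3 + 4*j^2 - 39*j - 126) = j^2 + j - 42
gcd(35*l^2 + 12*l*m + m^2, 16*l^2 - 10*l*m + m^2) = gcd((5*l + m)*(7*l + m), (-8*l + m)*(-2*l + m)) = 1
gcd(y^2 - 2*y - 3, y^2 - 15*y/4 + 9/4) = y - 3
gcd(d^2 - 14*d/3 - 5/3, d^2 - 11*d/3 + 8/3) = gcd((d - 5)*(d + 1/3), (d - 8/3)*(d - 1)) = 1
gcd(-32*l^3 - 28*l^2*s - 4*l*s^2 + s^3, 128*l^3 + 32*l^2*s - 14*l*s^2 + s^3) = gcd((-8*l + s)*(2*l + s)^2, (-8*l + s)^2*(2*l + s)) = -16*l^2 - 6*l*s + s^2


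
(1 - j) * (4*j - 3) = -4*j^2 + 7*j - 3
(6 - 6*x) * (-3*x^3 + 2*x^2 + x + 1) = 18*x^4 - 30*x^3 + 6*x^2 + 6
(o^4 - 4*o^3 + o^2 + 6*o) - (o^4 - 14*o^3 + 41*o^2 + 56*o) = 10*o^3 - 40*o^2 - 50*o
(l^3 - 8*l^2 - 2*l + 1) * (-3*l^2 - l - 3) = -3*l^5 + 23*l^4 + 11*l^3 + 23*l^2 + 5*l - 3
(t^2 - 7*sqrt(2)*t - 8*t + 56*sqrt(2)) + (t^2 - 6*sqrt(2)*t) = 2*t^2 - 13*sqrt(2)*t - 8*t + 56*sqrt(2)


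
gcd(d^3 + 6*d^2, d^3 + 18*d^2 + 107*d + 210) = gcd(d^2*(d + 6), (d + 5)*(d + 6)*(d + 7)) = d + 6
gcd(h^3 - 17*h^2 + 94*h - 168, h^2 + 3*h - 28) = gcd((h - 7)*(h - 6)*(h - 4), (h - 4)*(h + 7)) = h - 4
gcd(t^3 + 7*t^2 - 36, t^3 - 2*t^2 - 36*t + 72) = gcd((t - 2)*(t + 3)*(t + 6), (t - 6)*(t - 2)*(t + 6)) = t^2 + 4*t - 12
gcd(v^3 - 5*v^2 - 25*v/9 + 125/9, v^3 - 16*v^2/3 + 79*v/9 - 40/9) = v - 5/3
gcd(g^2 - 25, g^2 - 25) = g^2 - 25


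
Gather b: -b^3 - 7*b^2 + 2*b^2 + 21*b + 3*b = -b^3 - 5*b^2 + 24*b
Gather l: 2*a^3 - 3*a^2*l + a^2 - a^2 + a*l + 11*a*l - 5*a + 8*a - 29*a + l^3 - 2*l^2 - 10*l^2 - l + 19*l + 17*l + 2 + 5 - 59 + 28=2*a^3 - 26*a + l^3 - 12*l^2 + l*(-3*a^2 + 12*a + 35) - 24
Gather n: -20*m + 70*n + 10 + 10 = -20*m + 70*n + 20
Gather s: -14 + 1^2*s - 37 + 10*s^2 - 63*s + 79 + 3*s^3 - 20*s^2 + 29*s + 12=3*s^3 - 10*s^2 - 33*s + 40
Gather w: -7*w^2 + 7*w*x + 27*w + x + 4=-7*w^2 + w*(7*x + 27) + x + 4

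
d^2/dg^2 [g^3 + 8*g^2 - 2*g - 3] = 6*g + 16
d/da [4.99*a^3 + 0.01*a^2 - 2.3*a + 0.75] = 14.97*a^2 + 0.02*a - 2.3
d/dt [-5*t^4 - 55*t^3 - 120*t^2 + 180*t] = -20*t^3 - 165*t^2 - 240*t + 180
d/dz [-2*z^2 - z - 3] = -4*z - 1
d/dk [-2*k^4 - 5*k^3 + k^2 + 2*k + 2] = -8*k^3 - 15*k^2 + 2*k + 2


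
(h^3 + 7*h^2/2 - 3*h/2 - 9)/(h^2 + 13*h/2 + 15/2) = (2*h^3 + 7*h^2 - 3*h - 18)/(2*h^2 + 13*h + 15)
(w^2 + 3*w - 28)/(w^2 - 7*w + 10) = (w^2 + 3*w - 28)/(w^2 - 7*w + 10)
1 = 1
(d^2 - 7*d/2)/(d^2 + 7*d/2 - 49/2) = d/(d + 7)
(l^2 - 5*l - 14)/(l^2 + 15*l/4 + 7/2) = 4*(l - 7)/(4*l + 7)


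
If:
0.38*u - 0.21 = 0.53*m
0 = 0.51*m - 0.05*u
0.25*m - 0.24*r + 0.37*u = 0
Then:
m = 0.06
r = 1.05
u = 0.64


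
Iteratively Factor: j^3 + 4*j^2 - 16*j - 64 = (j + 4)*(j^2 - 16) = (j + 4)^2*(j - 4)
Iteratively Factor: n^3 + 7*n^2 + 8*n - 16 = (n - 1)*(n^2 + 8*n + 16) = (n - 1)*(n + 4)*(n + 4)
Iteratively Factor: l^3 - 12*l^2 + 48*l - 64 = (l - 4)*(l^2 - 8*l + 16) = (l - 4)^2*(l - 4)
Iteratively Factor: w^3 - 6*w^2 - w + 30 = (w - 3)*(w^2 - 3*w - 10) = (w - 3)*(w + 2)*(w - 5)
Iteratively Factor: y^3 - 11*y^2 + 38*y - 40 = (y - 4)*(y^2 - 7*y + 10) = (y - 5)*(y - 4)*(y - 2)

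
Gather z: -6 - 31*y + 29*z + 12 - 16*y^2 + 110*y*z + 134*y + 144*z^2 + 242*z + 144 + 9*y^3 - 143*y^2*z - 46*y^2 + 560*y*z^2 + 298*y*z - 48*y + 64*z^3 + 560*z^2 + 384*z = 9*y^3 - 62*y^2 + 55*y + 64*z^3 + z^2*(560*y + 704) + z*(-143*y^2 + 408*y + 655) + 150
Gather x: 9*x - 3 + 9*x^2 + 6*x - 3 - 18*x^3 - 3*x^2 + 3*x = -18*x^3 + 6*x^2 + 18*x - 6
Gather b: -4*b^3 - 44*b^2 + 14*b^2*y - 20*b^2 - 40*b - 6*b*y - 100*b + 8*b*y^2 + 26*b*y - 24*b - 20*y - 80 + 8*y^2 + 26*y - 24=-4*b^3 + b^2*(14*y - 64) + b*(8*y^2 + 20*y - 164) + 8*y^2 + 6*y - 104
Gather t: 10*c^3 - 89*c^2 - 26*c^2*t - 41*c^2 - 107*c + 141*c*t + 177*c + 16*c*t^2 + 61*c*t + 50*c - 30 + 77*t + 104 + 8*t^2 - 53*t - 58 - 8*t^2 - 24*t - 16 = 10*c^3 - 130*c^2 + 16*c*t^2 + 120*c + t*(-26*c^2 + 202*c)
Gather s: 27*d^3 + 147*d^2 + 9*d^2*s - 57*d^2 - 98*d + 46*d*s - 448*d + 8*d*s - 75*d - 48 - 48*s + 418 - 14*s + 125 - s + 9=27*d^3 + 90*d^2 - 621*d + s*(9*d^2 + 54*d - 63) + 504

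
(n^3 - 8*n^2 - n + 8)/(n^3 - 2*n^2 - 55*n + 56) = (n + 1)/(n + 7)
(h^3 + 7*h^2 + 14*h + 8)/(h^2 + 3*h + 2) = h + 4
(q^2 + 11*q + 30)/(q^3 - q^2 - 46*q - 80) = (q + 6)/(q^2 - 6*q - 16)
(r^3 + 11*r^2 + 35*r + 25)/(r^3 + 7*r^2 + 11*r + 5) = (r + 5)/(r + 1)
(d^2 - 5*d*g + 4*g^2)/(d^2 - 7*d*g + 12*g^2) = (d - g)/(d - 3*g)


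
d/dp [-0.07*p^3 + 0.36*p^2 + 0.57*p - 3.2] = -0.21*p^2 + 0.72*p + 0.57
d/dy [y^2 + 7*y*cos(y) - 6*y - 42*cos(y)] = -7*y*sin(y) + 2*y + 42*sin(y) + 7*cos(y) - 6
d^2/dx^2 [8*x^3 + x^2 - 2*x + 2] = 48*x + 2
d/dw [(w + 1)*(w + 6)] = 2*w + 7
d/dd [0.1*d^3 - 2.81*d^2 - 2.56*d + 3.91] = 0.3*d^2 - 5.62*d - 2.56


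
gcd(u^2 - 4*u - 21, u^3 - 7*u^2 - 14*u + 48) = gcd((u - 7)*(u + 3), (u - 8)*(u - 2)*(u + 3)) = u + 3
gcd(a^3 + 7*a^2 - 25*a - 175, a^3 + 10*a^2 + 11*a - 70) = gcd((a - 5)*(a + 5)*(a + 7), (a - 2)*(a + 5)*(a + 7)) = a^2 + 12*a + 35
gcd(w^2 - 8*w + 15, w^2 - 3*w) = w - 3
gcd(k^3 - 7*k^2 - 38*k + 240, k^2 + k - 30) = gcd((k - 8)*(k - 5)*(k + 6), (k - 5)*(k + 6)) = k^2 + k - 30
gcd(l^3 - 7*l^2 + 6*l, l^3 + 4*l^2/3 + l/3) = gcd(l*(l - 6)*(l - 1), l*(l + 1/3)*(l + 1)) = l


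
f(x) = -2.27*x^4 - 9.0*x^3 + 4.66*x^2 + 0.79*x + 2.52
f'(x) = -9.08*x^3 - 27.0*x^2 + 9.32*x + 0.79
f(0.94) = -1.87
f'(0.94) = -21.85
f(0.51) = 2.79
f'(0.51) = -2.68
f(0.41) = 2.94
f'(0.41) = -0.55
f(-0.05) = 2.49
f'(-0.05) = 0.26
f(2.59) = -222.69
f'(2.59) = -313.95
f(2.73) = -269.80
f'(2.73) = -359.74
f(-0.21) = 2.64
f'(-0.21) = -2.27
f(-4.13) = 52.32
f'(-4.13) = 141.40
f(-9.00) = -7959.60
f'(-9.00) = 4349.23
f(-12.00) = -30854.64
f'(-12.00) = 11691.19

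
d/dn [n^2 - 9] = 2*n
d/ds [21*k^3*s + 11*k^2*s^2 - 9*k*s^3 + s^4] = 21*k^3 + 22*k^2*s - 27*k*s^2 + 4*s^3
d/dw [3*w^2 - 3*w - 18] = 6*w - 3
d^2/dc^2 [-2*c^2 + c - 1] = -4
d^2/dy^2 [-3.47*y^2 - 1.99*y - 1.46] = -6.94000000000000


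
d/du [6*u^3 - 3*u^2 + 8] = 6*u*(3*u - 1)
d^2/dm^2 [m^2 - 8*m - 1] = 2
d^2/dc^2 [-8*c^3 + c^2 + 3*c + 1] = 2 - 48*c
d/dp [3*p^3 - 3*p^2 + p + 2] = 9*p^2 - 6*p + 1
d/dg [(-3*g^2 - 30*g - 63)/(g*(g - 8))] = 18*(3*g^2 + 7*g - 28)/(g^2*(g^2 - 16*g + 64))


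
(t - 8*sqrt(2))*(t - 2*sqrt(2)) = t^2 - 10*sqrt(2)*t + 32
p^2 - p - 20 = (p - 5)*(p + 4)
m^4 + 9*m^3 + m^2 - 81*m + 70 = (m - 2)*(m - 1)*(m + 5)*(m + 7)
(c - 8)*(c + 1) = c^2 - 7*c - 8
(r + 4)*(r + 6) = r^2 + 10*r + 24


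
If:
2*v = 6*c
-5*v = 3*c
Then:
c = 0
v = 0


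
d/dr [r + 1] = 1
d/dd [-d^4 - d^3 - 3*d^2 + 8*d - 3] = -4*d^3 - 3*d^2 - 6*d + 8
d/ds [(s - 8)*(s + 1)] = 2*s - 7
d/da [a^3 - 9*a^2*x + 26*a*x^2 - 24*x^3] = 3*a^2 - 18*a*x + 26*x^2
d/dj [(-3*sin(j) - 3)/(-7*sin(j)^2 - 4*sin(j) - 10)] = 3*(-7*sin(j)^2 - 14*sin(j) + 6)*cos(j)/(7*sin(j)^2 + 4*sin(j) + 10)^2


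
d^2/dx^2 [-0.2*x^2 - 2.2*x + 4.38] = -0.400000000000000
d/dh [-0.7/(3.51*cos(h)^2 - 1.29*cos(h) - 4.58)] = (0.903 - 4.914*cos(h))*sin(h)/(-3.51*cos(h)^2 + 1.29*cos(h) + 4.58)^2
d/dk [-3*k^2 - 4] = -6*k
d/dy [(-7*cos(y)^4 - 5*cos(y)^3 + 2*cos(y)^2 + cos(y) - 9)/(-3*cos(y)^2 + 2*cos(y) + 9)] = (-42*cos(y)^5 + 27*cos(y)^4 + 272*cos(y)^3 + 128*cos(y)^2 + 18*cos(y) - 27)*sin(y)/(3*sin(y)^2 + 2*cos(y) + 6)^2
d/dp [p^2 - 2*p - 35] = 2*p - 2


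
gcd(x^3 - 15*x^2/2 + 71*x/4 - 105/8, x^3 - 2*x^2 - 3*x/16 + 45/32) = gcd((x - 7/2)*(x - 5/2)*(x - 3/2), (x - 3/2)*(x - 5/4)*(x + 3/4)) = x - 3/2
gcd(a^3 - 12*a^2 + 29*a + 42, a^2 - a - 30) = a - 6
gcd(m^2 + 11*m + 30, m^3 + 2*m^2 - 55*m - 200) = m + 5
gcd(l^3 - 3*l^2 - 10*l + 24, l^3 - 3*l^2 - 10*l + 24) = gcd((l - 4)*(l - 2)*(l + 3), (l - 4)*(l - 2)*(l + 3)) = l^3 - 3*l^2 - 10*l + 24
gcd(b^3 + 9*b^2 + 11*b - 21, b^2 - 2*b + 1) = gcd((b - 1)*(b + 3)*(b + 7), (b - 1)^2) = b - 1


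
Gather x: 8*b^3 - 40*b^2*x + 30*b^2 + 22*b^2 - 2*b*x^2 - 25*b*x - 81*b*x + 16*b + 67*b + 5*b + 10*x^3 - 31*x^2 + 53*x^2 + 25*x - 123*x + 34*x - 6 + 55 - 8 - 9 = 8*b^3 + 52*b^2 + 88*b + 10*x^3 + x^2*(22 - 2*b) + x*(-40*b^2 - 106*b - 64) + 32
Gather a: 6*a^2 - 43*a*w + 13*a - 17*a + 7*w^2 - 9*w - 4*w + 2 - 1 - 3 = 6*a^2 + a*(-43*w - 4) + 7*w^2 - 13*w - 2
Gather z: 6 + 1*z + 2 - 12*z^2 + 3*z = -12*z^2 + 4*z + 8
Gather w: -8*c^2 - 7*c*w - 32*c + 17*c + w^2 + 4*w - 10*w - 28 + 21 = -8*c^2 - 15*c + w^2 + w*(-7*c - 6) - 7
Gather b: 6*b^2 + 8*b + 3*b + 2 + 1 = 6*b^2 + 11*b + 3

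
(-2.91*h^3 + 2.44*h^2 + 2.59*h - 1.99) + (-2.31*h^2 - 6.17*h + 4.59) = -2.91*h^3 + 0.13*h^2 - 3.58*h + 2.6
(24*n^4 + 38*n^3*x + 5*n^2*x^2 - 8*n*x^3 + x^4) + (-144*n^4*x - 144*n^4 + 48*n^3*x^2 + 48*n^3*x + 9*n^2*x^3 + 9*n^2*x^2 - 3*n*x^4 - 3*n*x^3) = -144*n^4*x - 120*n^4 + 48*n^3*x^2 + 86*n^3*x + 9*n^2*x^3 + 14*n^2*x^2 - 3*n*x^4 - 11*n*x^3 + x^4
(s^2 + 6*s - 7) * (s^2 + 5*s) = s^4 + 11*s^3 + 23*s^2 - 35*s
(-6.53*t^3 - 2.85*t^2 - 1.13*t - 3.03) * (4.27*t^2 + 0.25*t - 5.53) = -27.8831*t^5 - 13.802*t^4 + 30.5733*t^3 + 2.5399*t^2 + 5.4914*t + 16.7559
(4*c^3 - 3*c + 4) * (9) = 36*c^3 - 27*c + 36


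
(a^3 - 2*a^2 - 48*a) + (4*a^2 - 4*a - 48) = a^3 + 2*a^2 - 52*a - 48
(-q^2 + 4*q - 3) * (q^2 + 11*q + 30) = -q^4 - 7*q^3 + 11*q^2 + 87*q - 90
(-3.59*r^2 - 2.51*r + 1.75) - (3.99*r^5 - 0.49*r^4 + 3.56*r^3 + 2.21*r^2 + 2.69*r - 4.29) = -3.99*r^5 + 0.49*r^4 - 3.56*r^3 - 5.8*r^2 - 5.2*r + 6.04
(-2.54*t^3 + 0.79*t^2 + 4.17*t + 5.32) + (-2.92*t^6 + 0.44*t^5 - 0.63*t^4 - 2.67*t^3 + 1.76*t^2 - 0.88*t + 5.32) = -2.92*t^6 + 0.44*t^5 - 0.63*t^4 - 5.21*t^3 + 2.55*t^2 + 3.29*t + 10.64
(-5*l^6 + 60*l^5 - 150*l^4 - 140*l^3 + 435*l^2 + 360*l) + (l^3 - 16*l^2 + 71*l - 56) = -5*l^6 + 60*l^5 - 150*l^4 - 139*l^3 + 419*l^2 + 431*l - 56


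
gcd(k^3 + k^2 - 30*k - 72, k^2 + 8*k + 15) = k + 3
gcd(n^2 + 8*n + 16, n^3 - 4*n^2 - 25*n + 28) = n + 4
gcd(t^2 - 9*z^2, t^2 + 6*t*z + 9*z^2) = t + 3*z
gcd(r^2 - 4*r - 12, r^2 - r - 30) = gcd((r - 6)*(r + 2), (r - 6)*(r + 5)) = r - 6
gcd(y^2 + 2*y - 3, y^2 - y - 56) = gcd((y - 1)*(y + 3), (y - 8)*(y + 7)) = 1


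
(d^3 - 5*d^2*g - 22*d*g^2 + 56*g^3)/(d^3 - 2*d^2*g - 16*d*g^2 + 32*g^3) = (d - 7*g)/(d - 4*g)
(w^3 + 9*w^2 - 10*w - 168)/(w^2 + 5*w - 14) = (w^2 + 2*w - 24)/(w - 2)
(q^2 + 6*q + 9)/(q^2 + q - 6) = (q + 3)/(q - 2)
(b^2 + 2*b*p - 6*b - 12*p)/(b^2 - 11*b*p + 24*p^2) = (b^2 + 2*b*p - 6*b - 12*p)/(b^2 - 11*b*p + 24*p^2)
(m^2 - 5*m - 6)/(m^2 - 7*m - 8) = (m - 6)/(m - 8)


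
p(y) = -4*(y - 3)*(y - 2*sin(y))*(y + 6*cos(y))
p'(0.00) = -72.00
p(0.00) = 0.00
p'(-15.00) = -9454.35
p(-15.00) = 19291.33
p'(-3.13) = -866.48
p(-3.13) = 695.48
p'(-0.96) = 51.05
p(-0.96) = 26.66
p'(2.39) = -11.54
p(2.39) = -4.98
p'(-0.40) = -49.29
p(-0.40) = 26.41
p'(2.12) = -11.61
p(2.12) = -1.48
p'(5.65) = -548.18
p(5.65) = -759.61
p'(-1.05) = 63.69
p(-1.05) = 21.47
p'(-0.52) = -30.87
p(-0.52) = 31.26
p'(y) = -4*(1 - 6*sin(y))*(y - 3)*(y - 2*sin(y)) - 4*(1 - 2*cos(y))*(y - 3)*(y + 6*cos(y)) - 4*(y - 2*sin(y))*(y + 6*cos(y))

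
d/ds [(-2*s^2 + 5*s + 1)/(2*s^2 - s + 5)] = 2*(-4*s^2 - 12*s + 13)/(4*s^4 - 4*s^3 + 21*s^2 - 10*s + 25)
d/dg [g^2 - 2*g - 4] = 2*g - 2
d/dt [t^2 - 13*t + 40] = 2*t - 13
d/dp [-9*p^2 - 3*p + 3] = -18*p - 3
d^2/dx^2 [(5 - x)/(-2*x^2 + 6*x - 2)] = ((8 - 3*x)*(x^2 - 3*x + 1) + (x - 5)*(2*x - 3)^2)/(x^2 - 3*x + 1)^3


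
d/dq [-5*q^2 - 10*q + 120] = -10*q - 10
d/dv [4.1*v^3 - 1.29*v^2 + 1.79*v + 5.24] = 12.3*v^2 - 2.58*v + 1.79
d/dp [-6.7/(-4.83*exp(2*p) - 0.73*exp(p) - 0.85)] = (-64.722*exp(p) - 4.891)*exp(p)/(4.83*exp(2*p) + 0.73*exp(p) + 0.85)^2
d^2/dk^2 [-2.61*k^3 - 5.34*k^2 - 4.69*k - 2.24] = -15.66*k - 10.68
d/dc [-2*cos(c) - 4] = 2*sin(c)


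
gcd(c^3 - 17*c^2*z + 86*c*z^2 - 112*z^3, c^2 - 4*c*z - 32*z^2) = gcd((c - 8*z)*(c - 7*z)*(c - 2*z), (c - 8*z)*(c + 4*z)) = -c + 8*z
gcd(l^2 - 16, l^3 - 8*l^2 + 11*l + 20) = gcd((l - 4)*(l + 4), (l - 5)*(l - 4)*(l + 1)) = l - 4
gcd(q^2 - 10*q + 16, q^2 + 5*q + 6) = 1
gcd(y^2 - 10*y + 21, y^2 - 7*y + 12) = y - 3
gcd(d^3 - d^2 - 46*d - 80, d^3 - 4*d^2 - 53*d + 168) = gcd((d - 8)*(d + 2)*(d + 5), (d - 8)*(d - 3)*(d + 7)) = d - 8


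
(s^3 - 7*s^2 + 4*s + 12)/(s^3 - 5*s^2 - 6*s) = (s - 2)/s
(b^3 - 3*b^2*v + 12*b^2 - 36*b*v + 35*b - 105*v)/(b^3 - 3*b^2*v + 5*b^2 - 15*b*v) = (b + 7)/b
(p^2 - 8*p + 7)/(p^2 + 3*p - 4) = (p - 7)/(p + 4)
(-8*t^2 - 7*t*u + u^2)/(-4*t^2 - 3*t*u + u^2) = (8*t - u)/(4*t - u)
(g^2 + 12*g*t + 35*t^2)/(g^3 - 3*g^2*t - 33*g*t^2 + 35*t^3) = (g + 7*t)/(g^2 - 8*g*t + 7*t^2)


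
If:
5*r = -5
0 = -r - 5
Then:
No Solution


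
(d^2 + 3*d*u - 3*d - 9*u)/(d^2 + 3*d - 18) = (d + 3*u)/(d + 6)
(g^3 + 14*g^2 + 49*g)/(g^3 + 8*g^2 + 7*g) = (g + 7)/(g + 1)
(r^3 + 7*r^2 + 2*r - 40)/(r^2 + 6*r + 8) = (r^2 + 3*r - 10)/(r + 2)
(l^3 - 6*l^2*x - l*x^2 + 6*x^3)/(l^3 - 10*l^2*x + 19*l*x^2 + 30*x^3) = (-l + x)/(-l + 5*x)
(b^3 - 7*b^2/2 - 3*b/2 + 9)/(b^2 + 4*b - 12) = (2*b^2 - 3*b - 9)/(2*(b + 6))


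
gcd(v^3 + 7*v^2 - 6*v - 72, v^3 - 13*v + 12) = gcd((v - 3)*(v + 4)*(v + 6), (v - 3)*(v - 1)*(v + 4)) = v^2 + v - 12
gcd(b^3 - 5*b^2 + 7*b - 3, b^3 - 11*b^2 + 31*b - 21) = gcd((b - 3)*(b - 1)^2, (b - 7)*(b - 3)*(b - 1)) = b^2 - 4*b + 3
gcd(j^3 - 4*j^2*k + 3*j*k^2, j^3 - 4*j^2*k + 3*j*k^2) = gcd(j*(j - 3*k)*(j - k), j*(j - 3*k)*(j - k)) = j^3 - 4*j^2*k + 3*j*k^2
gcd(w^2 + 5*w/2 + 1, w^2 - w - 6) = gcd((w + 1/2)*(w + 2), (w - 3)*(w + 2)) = w + 2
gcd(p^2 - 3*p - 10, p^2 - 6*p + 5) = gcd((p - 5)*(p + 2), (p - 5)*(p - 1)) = p - 5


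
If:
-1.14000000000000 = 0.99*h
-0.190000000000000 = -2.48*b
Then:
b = 0.08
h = -1.15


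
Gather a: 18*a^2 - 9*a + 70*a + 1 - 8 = 18*a^2 + 61*a - 7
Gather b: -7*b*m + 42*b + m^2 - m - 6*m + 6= b*(42 - 7*m) + m^2 - 7*m + 6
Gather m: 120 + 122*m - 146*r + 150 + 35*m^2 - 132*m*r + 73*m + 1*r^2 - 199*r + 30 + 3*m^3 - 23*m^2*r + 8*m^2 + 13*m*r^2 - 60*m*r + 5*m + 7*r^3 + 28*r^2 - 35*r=3*m^3 + m^2*(43 - 23*r) + m*(13*r^2 - 192*r + 200) + 7*r^3 + 29*r^2 - 380*r + 300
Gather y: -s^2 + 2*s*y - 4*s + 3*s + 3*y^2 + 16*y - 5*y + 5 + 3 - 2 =-s^2 - s + 3*y^2 + y*(2*s + 11) + 6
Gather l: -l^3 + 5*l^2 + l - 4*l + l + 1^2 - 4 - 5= -l^3 + 5*l^2 - 2*l - 8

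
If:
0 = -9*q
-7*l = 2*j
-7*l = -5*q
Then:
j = 0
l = 0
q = 0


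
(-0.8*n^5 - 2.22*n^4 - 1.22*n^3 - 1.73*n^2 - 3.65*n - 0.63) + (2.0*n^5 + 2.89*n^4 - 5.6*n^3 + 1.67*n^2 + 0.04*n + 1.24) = 1.2*n^5 + 0.67*n^4 - 6.82*n^3 - 0.0600000000000001*n^2 - 3.61*n + 0.61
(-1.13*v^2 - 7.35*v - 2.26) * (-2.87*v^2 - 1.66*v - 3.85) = 3.2431*v^4 + 22.9703*v^3 + 23.0377*v^2 + 32.0491*v + 8.701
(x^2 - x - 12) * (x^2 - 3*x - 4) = x^4 - 4*x^3 - 13*x^2 + 40*x + 48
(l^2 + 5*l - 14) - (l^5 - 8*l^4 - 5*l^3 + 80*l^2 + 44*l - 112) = -l^5 + 8*l^4 + 5*l^3 - 79*l^2 - 39*l + 98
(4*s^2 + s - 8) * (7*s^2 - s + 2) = 28*s^4 + 3*s^3 - 49*s^2 + 10*s - 16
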